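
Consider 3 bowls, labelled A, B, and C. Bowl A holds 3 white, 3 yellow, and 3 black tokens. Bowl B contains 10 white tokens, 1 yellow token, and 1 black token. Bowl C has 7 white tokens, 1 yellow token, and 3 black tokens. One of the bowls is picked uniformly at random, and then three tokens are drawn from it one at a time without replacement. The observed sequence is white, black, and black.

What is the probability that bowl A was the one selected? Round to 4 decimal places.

0.4571

The likelihood of the observed sequence under each hypothesis: P(data | bowl A) = (3/9)(3/8)(2/7) = 0.035714; P(data | bowl B) = (10/12)(1/11)(0/10) = 0; P(data | bowl C) = (7/11)(3/10)(2/9) = 0.042424.
Multiplying each by its prior: 1/3 · 0.035714 = 0.011905, 1/3 · 0 = 0, 1/3 · 0.042424 = 0.014141; these sum to 0.026046.
So P(bowl A | data) = (0.011905) / (0.026046) = 0.45706.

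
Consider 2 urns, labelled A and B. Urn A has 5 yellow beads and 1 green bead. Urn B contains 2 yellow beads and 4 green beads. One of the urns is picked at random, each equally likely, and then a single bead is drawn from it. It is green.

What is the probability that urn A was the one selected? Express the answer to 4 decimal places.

0.2000

The likelihood of this draw under each hypothesis: P(data | urn A) = (1/6) = 1/6; P(data | urn B) = (4/6) = 2/3.
Weighting by the prior gives 1/2 · 1/6 = 1/12, 1/2 · 2/3 = 1/3; with total 5/12.
Therefore the posterior P(urn A | data) = (1/12) / (5/12) = 1/5.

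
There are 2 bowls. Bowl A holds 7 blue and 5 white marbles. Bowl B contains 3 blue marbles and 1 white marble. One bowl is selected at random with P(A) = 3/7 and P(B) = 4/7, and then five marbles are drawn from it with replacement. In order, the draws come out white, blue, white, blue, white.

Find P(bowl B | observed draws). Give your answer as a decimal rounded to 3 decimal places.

The likelihood of the observed sequence under each hypothesis: P(data | bowl A) = (5/12)(7/12)(5/12)(7/12)(5/12) = 0.024615; P(data | bowl B) = (1/4)(3/4)(1/4)(3/4)(1/4) = 0.0087891.
Weighting by the prior gives 3/7 · 0.024615 = 0.010549, 4/7 · 0.0087891 = 0.0050223; these sum to 0.015572.
Hence P(bowl B | data) = (0.0050223) / (0.015572) = 0.32253.

0.323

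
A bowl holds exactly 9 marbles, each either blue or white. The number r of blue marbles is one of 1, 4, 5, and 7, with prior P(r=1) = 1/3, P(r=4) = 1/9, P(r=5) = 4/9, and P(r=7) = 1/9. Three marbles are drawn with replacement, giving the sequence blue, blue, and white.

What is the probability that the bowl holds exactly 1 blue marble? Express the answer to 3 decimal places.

0.040

The likelihood of the observed sequence under each hypothesis: P(data | r = 1) = (1/9)(1/9)(8/9) = 0.010974; P(data | r = 4) = (4/9)(4/9)(5/9) = 0.10974; P(data | r = 5) = (5/9)(5/9)(4/9) = 0.13717; P(data | r = 7) = (7/9)(7/9)(2/9) = 0.13443.
The prior-weighted likelihoods are 1/3 · 0.010974 = 0.003658, 1/9 · 0.10974 = 0.012193, 4/9 · 0.13717 = 0.060966, 1/9 · 0.13443 = 0.014937; with total 0.091754.
By Bayes' rule, P(r = 1 | data) = (0.003658) / (0.091754) = 0.039867.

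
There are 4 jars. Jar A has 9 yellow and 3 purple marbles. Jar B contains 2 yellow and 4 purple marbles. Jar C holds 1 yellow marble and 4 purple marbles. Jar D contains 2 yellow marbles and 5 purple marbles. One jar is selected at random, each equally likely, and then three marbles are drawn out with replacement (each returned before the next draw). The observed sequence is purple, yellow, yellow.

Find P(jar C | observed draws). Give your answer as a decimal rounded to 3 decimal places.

0.105

Under each hypothesis, the probability of the observed sequence is: P(data | jar A) = (3/12)(9/12)(9/12) = 0.14062; P(data | jar B) = (4/6)(2/6)(2/6) = 0.074074; P(data | jar C) = (4/5)(1/5)(1/5) = 0.032; P(data | jar D) = (5/7)(2/7)(2/7) = 0.058309.
The prior-weighted likelihoods are 1/4 · 0.14062 = 0.035156, 1/4 · 0.074074 = 0.018519, 1/4 · 0.032 = 0.008, 1/4 · 0.058309 = 0.014577; these sum to 0.076252.
Therefore the posterior P(jar C | data) = (0.008) / (0.076252) = 0.10492.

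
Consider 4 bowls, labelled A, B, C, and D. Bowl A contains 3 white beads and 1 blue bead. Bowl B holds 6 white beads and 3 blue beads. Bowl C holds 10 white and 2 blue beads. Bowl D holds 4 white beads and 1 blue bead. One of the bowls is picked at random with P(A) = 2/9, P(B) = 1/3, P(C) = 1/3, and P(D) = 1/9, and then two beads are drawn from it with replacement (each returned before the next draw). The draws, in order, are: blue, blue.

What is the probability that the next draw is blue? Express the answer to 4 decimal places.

0.2824

For each hypothesis, P(data | H) works out to: P(data | bowl A) = (1/4)(1/4) = 0.0625; P(data | bowl B) = (3/9)(3/9) = 0.11111; P(data | bowl C) = (2/12)(2/12) = 0.027778; P(data | bowl D) = (1/5)(1/5) = 0.04.
The prior-weighted likelihoods are 2/9 · 0.0625 = 0.013889, 1/3 · 0.11111 = 0.037037, 1/3 · 0.027778 = 0.0092593, 1/9 · 0.04 = 0.0044444; summing to 0.06463.
The posterior is then P(bowl A | data) = 0.2149, P(bowl B | data) = 0.57307, P(bowl C | data) = 0.14327, P(bowl D | data) = 0.068768.
The predictive probability is P(blue next | data) = (1/4)(0.2149) + (1/3)(0.57307) + (1/6)(0.14327) + (1/5)(0.068768) = 0.28238.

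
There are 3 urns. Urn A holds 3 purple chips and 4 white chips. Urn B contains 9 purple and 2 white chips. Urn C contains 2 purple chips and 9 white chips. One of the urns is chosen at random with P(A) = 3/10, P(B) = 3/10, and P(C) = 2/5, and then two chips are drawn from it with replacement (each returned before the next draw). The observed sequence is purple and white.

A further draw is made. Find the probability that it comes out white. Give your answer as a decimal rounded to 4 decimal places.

0.5562

For each hypothesis, P(data | H) works out to: P(data | urn A) = (3/7)(4/7) = 0.2449; P(data | urn B) = (9/11)(2/11) = 0.14876; P(data | urn C) = (2/11)(9/11) = 0.14876.
Weighting by the prior gives 3/10 · 0.2449 = 0.073469, 3/10 · 0.14876 = 0.044628, 2/5 · 0.14876 = 0.059504; these sum to 0.1776.
Dividing through by the total gives posterior P(urn A | data) = 0.41368, P(urn B | data) = 0.25128, P(urn C | data) = 0.33504.
So P(white next | data) = Σ P(white next | H) P(H | data) = (4/7)(0.41368) + (2/11)(0.25128) + (9/11)(0.33504) = 0.5562.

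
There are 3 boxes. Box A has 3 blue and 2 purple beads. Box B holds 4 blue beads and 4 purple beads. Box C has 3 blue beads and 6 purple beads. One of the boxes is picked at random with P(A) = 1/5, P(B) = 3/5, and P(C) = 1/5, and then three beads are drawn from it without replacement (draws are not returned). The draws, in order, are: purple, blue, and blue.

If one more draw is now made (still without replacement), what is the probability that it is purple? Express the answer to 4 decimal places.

Compute the likelihood of the observed sequence for each case: P(data | box A) = (2/5)(3/4)(2/3) = 1/5; P(data | box B) = (4/8)(4/7)(3/6) = 1/7; P(data | box C) = (6/9)(3/8)(2/7) = 1/14.
Multiplying each by its prior: 1/5 · 1/5 = 1/25, 3/5 · 1/7 = 3/35, 1/5 · 1/14 = 1/70; with total 7/50.
Normalising, the posterior is P(box A | data) = 2/7, P(box B | data) = 30/49, P(box C | data) = 5/49.
So P(purple next | data) = Σ P(purple next | H) P(H | data) = (1/2)(2/7) + (3/5)(30/49) + (5/6)(5/49) = 25/42.

0.5952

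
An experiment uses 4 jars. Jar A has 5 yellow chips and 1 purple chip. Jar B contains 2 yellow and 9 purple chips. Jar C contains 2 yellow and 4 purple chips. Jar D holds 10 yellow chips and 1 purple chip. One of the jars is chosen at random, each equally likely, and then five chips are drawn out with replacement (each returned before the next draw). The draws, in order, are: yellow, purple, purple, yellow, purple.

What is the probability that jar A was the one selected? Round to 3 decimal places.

0.059

Compute the likelihood of the observed sequence for each case: P(data | jar A) = (5/6)(1/6)(1/6)(5/6)(1/6) = 0.003215; P(data | jar B) = (2/11)(9/11)(9/11)(2/11)(9/11) = 0.018106; P(data | jar C) = (2/6)(4/6)(4/6)(2/6)(4/6) = 0.032922; P(data | jar D) = (10/11)(1/11)(1/11)(10/11)(1/11) = 0.00062092.
Multiplying each by its prior: 1/4 · 0.003215 = 0.00080376, 1/4 · 0.018106 = 0.0045265, 1/4 · 0.032922 = 0.0082305, 1/4 · 0.00062092 = 0.00015523; with total 0.013716.
So P(jar A | data) = (0.00080376) / (0.013716) = 0.0586.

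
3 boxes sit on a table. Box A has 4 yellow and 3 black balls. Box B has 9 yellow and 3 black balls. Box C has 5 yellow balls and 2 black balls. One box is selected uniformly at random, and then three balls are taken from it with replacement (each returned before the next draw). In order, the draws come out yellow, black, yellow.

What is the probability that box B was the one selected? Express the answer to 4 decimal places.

0.3298

Under each hypothesis, the probability of the observed sequence is: P(data | box A) = (4/7)(3/7)(4/7) = 0.13994; P(data | box B) = (9/12)(3/12)(9/12) = 0.14062; P(data | box C) = (5/7)(2/7)(5/7) = 0.14577.
The prior-weighted likelihoods are 1/3 · 0.13994 = 0.046647, 1/3 · 0.14062 = 0.046875, 1/3 · 0.14577 = 0.048591; these sum to 0.14211.
So P(box B | data) = (0.046875) / (0.14211) = 0.32984.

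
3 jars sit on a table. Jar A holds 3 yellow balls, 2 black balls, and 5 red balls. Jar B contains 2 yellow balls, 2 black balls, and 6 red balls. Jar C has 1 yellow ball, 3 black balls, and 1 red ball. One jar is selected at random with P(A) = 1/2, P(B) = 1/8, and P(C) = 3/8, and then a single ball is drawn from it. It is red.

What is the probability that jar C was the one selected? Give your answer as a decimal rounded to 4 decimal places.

0.1875

Under each hypothesis, the probability of this draw is: P(data | jar A) = (5/10) = 1/2; P(data | jar B) = (6/10) = 3/5; P(data | jar C) = (1/5) = 1/5.
The prior-weighted likelihoods are 1/2 · 1/2 = 1/4, 1/8 · 3/5 = 3/40, 3/8 · 1/5 = 3/40; with total 2/5.
So P(jar C | data) = (3/40) / (2/5) = 3/16.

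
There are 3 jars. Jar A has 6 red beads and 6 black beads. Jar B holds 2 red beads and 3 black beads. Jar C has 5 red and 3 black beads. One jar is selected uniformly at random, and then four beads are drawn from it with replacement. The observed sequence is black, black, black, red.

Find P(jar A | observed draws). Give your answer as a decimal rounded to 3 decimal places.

0.344

The likelihood of the observed sequence under each hypothesis: P(data | jar A) = (6/12)(6/12)(6/12)(6/12) = 0.0625; P(data | jar B) = (3/5)(3/5)(3/5)(2/5) = 0.0864; P(data | jar C) = (3/8)(3/8)(3/8)(5/8) = 0.032959.
The prior-weighted likelihoods are 1/3 · 0.0625 = 0.020833, 1/3 · 0.0864 = 0.0288, 1/3 · 0.032959 = 0.010986; summing to 0.06062.
By Bayes' rule, P(jar A | data) = (0.020833) / (0.06062) = 0.34367.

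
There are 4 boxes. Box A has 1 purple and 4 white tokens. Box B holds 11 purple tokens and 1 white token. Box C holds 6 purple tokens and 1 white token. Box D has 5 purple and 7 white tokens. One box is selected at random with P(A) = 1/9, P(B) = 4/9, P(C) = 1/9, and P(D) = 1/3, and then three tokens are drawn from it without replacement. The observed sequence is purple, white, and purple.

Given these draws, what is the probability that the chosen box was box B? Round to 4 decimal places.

For each hypothesis, P(data | H) works out to: P(data | box A) = (1/5)(4/4)(0/3) = 0; P(data | box B) = (11/12)(1/11)(10/10) = 0.083333; P(data | box C) = (6/7)(1/6)(5/5) = 0.14286; P(data | box D) = (5/12)(7/11)(4/10) = 0.10606.
Multiplying each by its prior: 1/9 · 0 = 0, 4/9 · 0.083333 = 0.037037, 1/9 · 0.14286 = 0.015873, 1/3 · 0.10606 = 0.035354; these sum to 0.088264.
By Bayes' rule, P(box B | data) = (0.037037) / (0.088264) = 0.41962.

0.4196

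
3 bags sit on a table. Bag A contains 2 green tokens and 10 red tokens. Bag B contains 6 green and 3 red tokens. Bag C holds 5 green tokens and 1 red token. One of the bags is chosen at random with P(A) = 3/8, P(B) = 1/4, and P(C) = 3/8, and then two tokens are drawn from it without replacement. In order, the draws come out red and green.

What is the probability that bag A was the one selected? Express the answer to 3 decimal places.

0.313

For each hypothesis, P(data | H) works out to: P(data | bag A) = (10/12)(2/11) = 5/33; P(data | bag B) = (3/9)(6/8) = 1/4; P(data | bag C) = (1/6)(5/5) = 1/6.
Weighting by the prior gives 3/8 · 5/33 = 5/88, 1/4 · 1/4 = 1/16, 3/8 · 1/6 = 1/16; these sum to 2/11.
Hence P(bag A | data) = (5/88) / (2/11) = 5/16.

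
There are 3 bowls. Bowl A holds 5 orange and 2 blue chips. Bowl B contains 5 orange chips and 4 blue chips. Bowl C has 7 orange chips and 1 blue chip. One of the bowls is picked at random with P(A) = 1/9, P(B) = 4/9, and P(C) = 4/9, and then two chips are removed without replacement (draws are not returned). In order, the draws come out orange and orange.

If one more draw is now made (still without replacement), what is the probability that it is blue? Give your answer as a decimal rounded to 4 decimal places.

0.2889

For each hypothesis, P(data | H) works out to: P(data | bowl A) = (5/7)(4/6) = 10/21; P(data | bowl B) = (5/9)(4/8) = 5/18; P(data | bowl C) = (7/8)(6/7) = 3/4.
The prior-weighted likelihoods are 1/9 · 10/21 = 10/189, 4/9 · 5/18 = 10/81, 4/9 · 3/4 = 1/3; summing to 289/567.
The posterior is then P(bowl A | data) = 30/289, P(bowl B | data) = 70/289, P(bowl C | data) = 189/289.
The predictive probability is P(blue next | data) = (2/5)(30/289) + (4/7)(70/289) + (1/6)(189/289) = 167/578.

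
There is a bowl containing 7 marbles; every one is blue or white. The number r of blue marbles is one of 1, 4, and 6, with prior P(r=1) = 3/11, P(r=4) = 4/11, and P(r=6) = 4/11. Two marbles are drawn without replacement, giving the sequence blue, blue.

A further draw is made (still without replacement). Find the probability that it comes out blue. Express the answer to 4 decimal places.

0.6857

Under each hypothesis, the probability of the observed sequence is: P(data | r = 1) = (1/7)(0/6) = 0; P(data | r = 4) = (4/7)(3/6) = 2/7; P(data | r = 6) = (6/7)(5/6) = 5/7.
Weighting by the prior gives 3/11 · 0 = 0, 4/11 · 2/7 = 8/77, 4/11 · 5/7 = 20/77; summing to 4/11.
Normalising, the posterior is P(r = 1 | data) = 0, P(r = 4 | data) = 2/7, P(r = 6 | data) = 5/7.
So P(blue next | data) = Σ P(blue next | H) P(H | data) = (2/5)(2/7) + (4/5)(5/7) = 24/35.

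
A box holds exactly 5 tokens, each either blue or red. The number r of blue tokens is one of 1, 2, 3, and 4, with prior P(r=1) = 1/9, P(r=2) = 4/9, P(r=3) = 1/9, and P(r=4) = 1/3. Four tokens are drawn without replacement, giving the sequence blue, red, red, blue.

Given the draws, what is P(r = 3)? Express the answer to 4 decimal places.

0.2000

For each hypothesis, P(data | H) works out to: P(data | r = 1) = (1/5)(4/4)(3/3)(0/2) = 0; P(data | r = 2) = (2/5)(3/4)(2/3)(1/2) = 1/10; P(data | r = 3) = (3/5)(2/4)(1/3)(2/2) = 1/10; P(data | r = 4) = (4/5)(1/4)(0/3) = 0.
The prior-weighted likelihoods are 1/9 · 0 = 0, 4/9 · 1/10 = 2/45, 1/9 · 1/10 = 1/90, 1/3 · 0 = 0; summing to 1/18.
By Bayes' rule, P(r = 3 | data) = (1/90) / (1/18) = 1/5.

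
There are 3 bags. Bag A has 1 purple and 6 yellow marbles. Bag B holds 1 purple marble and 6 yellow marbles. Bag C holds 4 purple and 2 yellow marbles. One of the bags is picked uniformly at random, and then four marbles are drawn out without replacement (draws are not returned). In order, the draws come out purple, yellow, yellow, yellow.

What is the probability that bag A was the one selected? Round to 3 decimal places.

0.500

Compute the likelihood of the observed sequence for each case: P(data | bag A) = (1/7)(6/6)(5/5)(4/4) = 1/7; P(data | bag B) = (1/7)(6/6)(5/5)(4/4) = 1/7; P(data | bag C) = (4/6)(2/5)(1/4)(0/3) = 0.
The prior-weighted likelihoods are 1/3 · 1/7 = 1/21, 1/3 · 1/7 = 1/21, 1/3 · 0 = 0; these sum to 2/21.
By Bayes' rule, P(bag A | data) = (1/21) / (2/21) = 1/2.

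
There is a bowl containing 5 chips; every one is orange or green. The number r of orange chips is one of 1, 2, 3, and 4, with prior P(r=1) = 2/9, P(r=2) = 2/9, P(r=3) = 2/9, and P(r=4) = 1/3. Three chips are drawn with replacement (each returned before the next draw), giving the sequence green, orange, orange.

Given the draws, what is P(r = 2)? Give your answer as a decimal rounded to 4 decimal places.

0.2069

The likelihood of the observed sequence under each hypothesis: P(data | r = 1) = (4/5)(1/5)(1/5) = 0.032; P(data | r = 2) = (3/5)(2/5)(2/5) = 0.096; P(data | r = 3) = (2/5)(3/5)(3/5) = 0.144; P(data | r = 4) = (1/5)(4/5)(4/5) = 0.128.
The prior-weighted likelihoods are 2/9 · 0.032 = 0.0071111, 2/9 · 0.096 = 0.021333, 2/9 · 0.144 = 0.032, 1/3 · 0.128 = 0.042667; with total 0.10311.
Hence P(r = 2 | data) = (0.021333) / (0.10311) = 0.2069.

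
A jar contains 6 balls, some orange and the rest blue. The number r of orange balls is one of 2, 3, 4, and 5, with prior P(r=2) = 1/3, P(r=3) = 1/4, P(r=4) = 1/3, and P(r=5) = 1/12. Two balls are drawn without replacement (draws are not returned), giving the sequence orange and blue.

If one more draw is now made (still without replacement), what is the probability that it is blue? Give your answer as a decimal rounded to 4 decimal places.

The likelihood of the observed sequence under each hypothesis: P(data | r = 2) = (2/6)(4/5) = 4/15; P(data | r = 3) = (3/6)(3/5) = 3/10; P(data | r = 4) = (4/6)(2/5) = 4/15; P(data | r = 5) = (5/6)(1/5) = 1/6.
Multiplying each by its prior: 1/3 · 4/15 = 4/45, 1/4 · 3/10 = 3/40, 1/3 · 4/15 = 4/45, 1/12 · 1/6 = 1/72; summing to 4/15.
Dividing through by the total gives posterior P(r = 2 | data) = 1/3, P(r = 3 | data) = 9/32, P(r = 4 | data) = 1/3, P(r = 5 | data) = 5/96.
The predictive probability is P(blue next | data) = (3/4)(1/3) + (1/2)(9/32) + (1/4)(1/3) + (0)(5/96) = 91/192.

0.4740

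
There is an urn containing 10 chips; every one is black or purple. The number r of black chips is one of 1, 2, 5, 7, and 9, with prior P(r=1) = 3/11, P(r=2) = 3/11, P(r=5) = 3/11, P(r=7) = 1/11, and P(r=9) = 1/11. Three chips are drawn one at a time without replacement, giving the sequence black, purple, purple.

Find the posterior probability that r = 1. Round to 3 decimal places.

0.242

For each hypothesis, P(data | H) works out to: P(data | r = 1) = (1/10)(9/9)(8/8) = 0.1; P(data | r = 2) = (2/10)(8/9)(7/8) = 0.15556; P(data | r = 5) = (5/10)(5/9)(4/8) = 0.13889; P(data | r = 7) = (7/10)(3/9)(2/8) = 0.058333; P(data | r = 9) = (9/10)(1/9)(0/8) = 0.
The prior-weighted likelihoods are 3/11 · 0.1 = 0.027273, 3/11 · 0.15556 = 0.042424, 3/11 · 0.13889 = 0.037879, 1/11 · 0.058333 = 0.005303, 1/11 · 0 = 0; these sum to 0.11288.
By Bayes' rule, P(r = 1 | data) = (0.027273) / (0.11288) = 0.24161.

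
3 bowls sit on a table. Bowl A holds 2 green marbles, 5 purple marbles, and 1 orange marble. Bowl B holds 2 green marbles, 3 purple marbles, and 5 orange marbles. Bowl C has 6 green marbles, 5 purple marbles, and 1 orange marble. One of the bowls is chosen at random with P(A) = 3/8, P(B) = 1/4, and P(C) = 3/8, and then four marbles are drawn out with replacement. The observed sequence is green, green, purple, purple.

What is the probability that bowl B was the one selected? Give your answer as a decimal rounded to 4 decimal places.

Compute the likelihood of the observed sequence for each case: P(data | bowl A) = (2/8)(2/8)(5/8)(5/8) = 0.024414; P(data | bowl B) = (2/10)(2/10)(3/10)(3/10) = 0.0036; P(data | bowl C) = (6/12)(6/12)(5/12)(5/12) = 0.043403.
Weighting by the prior gives 3/8 · 0.024414 = 0.0091553, 1/4 · 0.0036 = 0.0009, 3/8 · 0.043403 = 0.016276; summing to 0.026331.
By Bayes' rule, P(bowl B | data) = (0.0009) / (0.026331) = 0.03418.

0.0342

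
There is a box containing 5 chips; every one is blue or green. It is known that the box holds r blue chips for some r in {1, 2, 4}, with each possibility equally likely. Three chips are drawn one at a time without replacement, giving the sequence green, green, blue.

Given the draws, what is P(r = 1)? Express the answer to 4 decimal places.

0.5000

For each hypothesis, P(data | H) works out to: P(data | r = 1) = (4/5)(3/4)(1/3) = 1/5; P(data | r = 2) = (3/5)(2/4)(2/3) = 1/5; P(data | r = 4) = (1/5)(0/4) = 0.
The prior-weighted likelihoods are 1/3 · 1/5 = 1/15, 1/3 · 1/5 = 1/15, 1/3 · 0 = 0; with total 2/15.
Hence P(r = 1 | data) = (1/15) / (2/15) = 1/2.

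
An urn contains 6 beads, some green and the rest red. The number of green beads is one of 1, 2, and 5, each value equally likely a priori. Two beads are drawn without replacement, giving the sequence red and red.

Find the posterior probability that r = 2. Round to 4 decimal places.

Under each hypothesis, the probability of the observed sequence is: P(data | r = 1) = (5/6)(4/5) = 2/3; P(data | r = 2) = (4/6)(3/5) = 2/5; P(data | r = 5) = (1/6)(0/5) = 0.
Multiplying each by its prior: 1/3 · 2/3 = 2/9, 1/3 · 2/5 = 2/15, 1/3 · 0 = 0; summing to 16/45.
So P(r = 2 | data) = (2/15) / (16/45) = 3/8.

0.3750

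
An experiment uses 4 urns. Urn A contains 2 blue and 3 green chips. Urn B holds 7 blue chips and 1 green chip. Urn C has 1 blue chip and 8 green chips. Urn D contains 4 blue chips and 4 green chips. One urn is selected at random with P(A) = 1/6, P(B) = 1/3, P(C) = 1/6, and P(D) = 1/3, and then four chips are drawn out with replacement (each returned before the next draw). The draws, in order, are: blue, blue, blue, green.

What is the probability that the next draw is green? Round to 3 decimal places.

0.324

Under each hypothesis, the probability of the observed sequence is: P(data | urn A) = (2/5)(2/5)(2/5)(3/5) = 0.0384; P(data | urn B) = (7/8)(7/8)(7/8)(1/8) = 0.08374; P(data | urn C) = (1/9)(1/9)(1/9)(8/9) = 0.0012193; P(data | urn D) = (4/8)(4/8)(4/8)(4/8) = 0.0625.
Multiplying each by its prior: 1/6 · 0.0384 = 0.0064, 1/3 · 0.08374 = 0.027913, 1/6 · 0.0012193 = 0.00020322, 1/3 · 0.0625 = 0.020833; summing to 0.05535.
Normalising, the posterior is P(urn A | data) = 0.11563, P(urn B | data) = 0.50431, P(urn C | data) = 0.0036716, P(urn D | data) = 0.37639.
Averaging over the posterior, P(green next | data) = (3/5)(0.11563) + (1/8)(0.50431) + (8/9)(0.0036716) + (1/2)(0.37639) = 0.32388.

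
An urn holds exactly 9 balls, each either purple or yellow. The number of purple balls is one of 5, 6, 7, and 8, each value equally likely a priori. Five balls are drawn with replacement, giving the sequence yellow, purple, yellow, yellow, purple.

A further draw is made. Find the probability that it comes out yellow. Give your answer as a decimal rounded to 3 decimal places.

For each hypothesis, P(data | H) works out to: P(data | r = 5) = (4/9)(5/9)(4/9)(4/9)(5/9) = 0.027096; P(data | r = 6) = (3/9)(6/9)(3/9)(3/9)(6/9) = 0.016461; P(data | r = 7) = (2/9)(7/9)(2/9)(2/9)(7/9) = 0.0066386; P(data | r = 8) = (1/9)(8/9)(1/9)(1/9)(8/9) = 0.0010838.
The prior-weighted likelihoods are 1/4 · 0.027096 = 0.006774, 1/4 · 0.016461 = 0.0041152, 1/4 · 0.0066386 = 0.0016596, 1/4 · 0.0010838 = 0.00027096; these sum to 0.01282.
The posterior is then P(r = 5 | data) = 0.5284, P(r = 6 | data) = 0.321, P(r = 7 | data) = 0.12946, P(r = 8 | data) = 0.021136.
So P(yellow next | data) = Σ P(yellow next | H) P(H | data) = (4/9)(0.5284) + (1/3)(0.321) + (2/9)(0.12946) + (1/9)(0.021136) = 0.37296.

0.373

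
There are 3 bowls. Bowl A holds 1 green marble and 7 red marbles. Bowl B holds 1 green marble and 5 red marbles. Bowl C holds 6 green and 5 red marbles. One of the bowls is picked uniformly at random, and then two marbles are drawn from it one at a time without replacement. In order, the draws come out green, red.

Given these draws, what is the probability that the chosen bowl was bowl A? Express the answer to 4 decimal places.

0.2215

Under each hypothesis, the probability of the observed sequence is: P(data | bowl A) = (1/8)(7/7) = 1/8; P(data | bowl B) = (1/6)(5/5) = 1/6; P(data | bowl C) = (6/11)(5/10) = 3/11.
Multiplying each by its prior: 1/3 · 1/8 = 1/24, 1/3 · 1/6 = 1/18, 1/3 · 3/11 = 1/11; with total 149/792.
So P(bowl A | data) = (1/24) / (149/792) = 33/149.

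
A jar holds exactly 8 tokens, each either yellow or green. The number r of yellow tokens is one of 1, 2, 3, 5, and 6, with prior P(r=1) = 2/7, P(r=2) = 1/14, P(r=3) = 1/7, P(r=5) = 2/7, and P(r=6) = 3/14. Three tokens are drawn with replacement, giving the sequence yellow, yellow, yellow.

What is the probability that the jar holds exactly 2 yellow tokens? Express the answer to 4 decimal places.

Compute the likelihood of the observed sequence for each case: P(data | r = 1) = (1/8)(1/8)(1/8) = 0.0019531; P(data | r = 2) = (2/8)(2/8)(2/8) = 0.015625; P(data | r = 3) = (3/8)(3/8)(3/8) = 0.052734; P(data | r = 5) = (5/8)(5/8)(5/8) = 0.24414; P(data | r = 6) = (6/8)(6/8)(6/8) = 0.42188.
Multiplying each by its prior: 2/7 · 0.0019531 = 0.00055804, 1/14 · 0.015625 = 0.0011161, 1/7 · 0.052734 = 0.0075335, 2/7 · 0.24414 = 0.069754, 3/14 · 0.42188 = 0.090402; summing to 0.16936.
Therefore the posterior P(r = 2 | data) = (0.0011161) / (0.16936) = 0.0065898.

0.0066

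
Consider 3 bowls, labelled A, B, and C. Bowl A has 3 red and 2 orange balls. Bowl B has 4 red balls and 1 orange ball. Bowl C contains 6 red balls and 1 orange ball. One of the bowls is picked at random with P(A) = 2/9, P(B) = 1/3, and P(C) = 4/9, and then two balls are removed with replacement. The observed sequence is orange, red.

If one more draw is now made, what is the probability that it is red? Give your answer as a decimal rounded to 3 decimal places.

0.753

For each hypothesis, P(data | H) works out to: P(data | bowl A) = (2/5)(3/5) = 0.24; P(data | bowl B) = (1/5)(4/5) = 0.16; P(data | bowl C) = (1/7)(6/7) = 0.12245.
Weighting by the prior gives 2/9 · 0.24 = 0.053333, 1/3 · 0.16 = 0.053333, 4/9 · 0.12245 = 0.054422; with total 0.16109.
The posterior is then P(bowl A | data) = 0.33108, P(bowl B | data) = 0.33108, P(bowl C | data) = 0.33784.
Averaging over the posterior, P(red next | data) = (3/5)(0.33108) + (4/5)(0.33108) + (6/7)(0.33784) = 0.75309.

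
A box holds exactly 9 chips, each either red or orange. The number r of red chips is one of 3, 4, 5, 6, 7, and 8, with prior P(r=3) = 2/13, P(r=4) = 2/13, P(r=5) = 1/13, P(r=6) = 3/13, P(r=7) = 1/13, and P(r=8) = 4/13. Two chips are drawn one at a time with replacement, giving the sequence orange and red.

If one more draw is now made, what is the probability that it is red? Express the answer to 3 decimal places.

For each hypothesis, P(data | H) works out to: P(data | r = 3) = (6/9)(3/9) = 0.22222; P(data | r = 4) = (5/9)(4/9) = 0.24691; P(data | r = 5) = (4/9)(5/9) = 0.24691; P(data | r = 6) = (3/9)(6/9) = 0.22222; P(data | r = 7) = (2/9)(7/9) = 0.17284; P(data | r = 8) = (1/9)(8/9) = 0.098765.
The prior-weighted likelihoods are 2/13 · 0.22222 = 0.034188, 2/13 · 0.24691 = 0.037987, 1/13 · 0.24691 = 0.018993, 3/13 · 0.22222 = 0.051282, 1/13 · 0.17284 = 0.013295, 4/13 · 0.098765 = 0.030389; summing to 0.18613.
The posterior is then P(r = 3 | data) = 0.18367, P(r = 4 | data) = 0.20408, P(r = 5 | data) = 0.10204, P(r = 6 | data) = 0.27551, P(r = 7 | data) = 0.071429, P(r = 8 | data) = 0.16327.
Averaging over the posterior, P(red next | data) = (1/3)(0.18367) + (4/9)(0.20408) + (5/9)(0.10204) + (2/3)(0.27551) + (7/9)(0.071429) + (8/9)(0.16327) = 0.59297.

0.593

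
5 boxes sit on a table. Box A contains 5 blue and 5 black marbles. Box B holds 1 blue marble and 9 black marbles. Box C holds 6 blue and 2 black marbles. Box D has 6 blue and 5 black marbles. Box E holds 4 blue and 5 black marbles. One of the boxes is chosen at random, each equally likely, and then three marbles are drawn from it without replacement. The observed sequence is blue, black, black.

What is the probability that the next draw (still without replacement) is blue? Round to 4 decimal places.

Under each hypothesis, the probability of the observed sequence is: P(data | box A) = (5/10)(5/9)(4/8) = 5/36; P(data | box B) = (1/10)(9/9)(8/8) = 1/10; P(data | box C) = (6/8)(2/7)(1/6) = 1/28; P(data | box D) = (6/11)(5/10)(4/9) = 4/33; P(data | box E) = (4/9)(5/8)(4/7) = 10/63.
The prior-weighted likelihoods are 1/5 · 5/36 = 1/36, 1/5 · 1/10 = 1/50, 1/5 · 1/28 = 1/140, 1/5 · 4/33 = 4/165, 1/5 · 10/63 = 2/63; with total 61/550.
Normalising, the posterior is P(box A | data) = 0.25046, P(box B | data) = 0.18033, P(box C | data) = 0.064403, P(box D | data) = 0.21858, P(box E | data) = 0.28623.
Averaging over the posterior, P(blue next | data) = (4/7)(0.25046) + (0)(0.18033) + (1)(0.064403) + (5/8)(0.21858) + (1/2)(0.28623) = 0.48725.

0.4872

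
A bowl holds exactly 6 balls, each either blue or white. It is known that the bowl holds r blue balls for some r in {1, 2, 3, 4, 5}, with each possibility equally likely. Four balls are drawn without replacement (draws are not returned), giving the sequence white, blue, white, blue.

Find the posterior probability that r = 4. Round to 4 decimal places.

0.2857

Under each hypothesis, the probability of the observed sequence is: P(data | r = 1) = (5/6)(1/5)(4/4)(0/3) = 0; P(data | r = 2) = (4/6)(2/5)(3/4)(1/3) = 1/15; P(data | r = 3) = (3/6)(3/5)(2/4)(2/3) = 1/10; P(data | r = 4) = (2/6)(4/5)(1/4)(3/3) = 1/15; P(data | r = 5) = (1/6)(5/5)(0/4) = 0.
Multiplying each by its prior: 1/5 · 0 = 0, 1/5 · 1/15 = 1/75, 1/5 · 1/10 = 1/50, 1/5 · 1/15 = 1/75, 1/5 · 0 = 0; summing to 7/150.
By Bayes' rule, P(r = 4 | data) = (1/75) / (7/150) = 2/7.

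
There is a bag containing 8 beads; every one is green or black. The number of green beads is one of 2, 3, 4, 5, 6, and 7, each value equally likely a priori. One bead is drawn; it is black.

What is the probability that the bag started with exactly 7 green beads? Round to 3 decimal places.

0.048

Under each hypothesis, the probability of this draw is: P(data | r = 2) = (6/8) = 3/4; P(data | r = 3) = (5/8) = 5/8; P(data | r = 4) = (4/8) = 1/2; P(data | r = 5) = (3/8) = 3/8; P(data | r = 6) = (2/8) = 1/4; P(data | r = 7) = (1/8) = 1/8.
The prior-weighted likelihoods are 1/6 · 3/4 = 1/8, 1/6 · 5/8 = 5/48, 1/6 · 1/2 = 1/12, 1/6 · 3/8 = 1/16, 1/6 · 1/4 = 1/24, 1/6 · 1/8 = 1/48; summing to 7/16.
So P(r = 7 | data) = (1/48) / (7/16) = 1/21.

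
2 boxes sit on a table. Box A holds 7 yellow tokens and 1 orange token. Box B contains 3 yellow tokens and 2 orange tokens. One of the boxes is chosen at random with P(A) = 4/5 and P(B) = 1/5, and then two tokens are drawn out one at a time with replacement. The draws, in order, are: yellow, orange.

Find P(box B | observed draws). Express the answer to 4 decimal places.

0.3542

For each hypothesis, P(data | H) works out to: P(data | box A) = (7/8)(1/8) = 0.10938; P(data | box B) = (3/5)(2/5) = 0.24.
Multiplying each by its prior: 4/5 · 0.10938 = 0.0875, 1/5 · 0.24 = 0.048; with total 0.1355.
Therefore the posterior P(box B | data) = (0.048) / (0.1355) = 0.35424.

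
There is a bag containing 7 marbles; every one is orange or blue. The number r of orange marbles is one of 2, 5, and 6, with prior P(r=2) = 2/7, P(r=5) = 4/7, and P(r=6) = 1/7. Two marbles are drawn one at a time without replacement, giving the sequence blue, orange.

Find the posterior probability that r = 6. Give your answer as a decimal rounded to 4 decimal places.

For each hypothesis, P(data | H) works out to: P(data | r = 2) = (5/7)(2/6) = 5/21; P(data | r = 5) = (2/7)(5/6) = 5/21; P(data | r = 6) = (1/7)(6/6) = 1/7.
Multiplying each by its prior: 2/7 · 5/21 = 10/147, 4/7 · 5/21 = 20/147, 1/7 · 1/7 = 1/49; these sum to 11/49.
Therefore the posterior P(r = 6 | data) = (1/49) / (11/49) = 1/11.

0.0909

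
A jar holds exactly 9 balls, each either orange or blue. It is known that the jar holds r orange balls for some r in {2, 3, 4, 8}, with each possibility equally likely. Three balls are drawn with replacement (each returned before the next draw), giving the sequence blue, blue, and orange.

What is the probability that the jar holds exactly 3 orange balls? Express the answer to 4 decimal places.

0.3439

Compute the likelihood of the observed sequence for each case: P(data | r = 2) = (7/9)(7/9)(2/9) = 0.13443; P(data | r = 3) = (6/9)(6/9)(3/9) = 0.14815; P(data | r = 4) = (5/9)(5/9)(4/9) = 0.13717; P(data | r = 8) = (1/9)(1/9)(8/9) = 0.010974.
The prior-weighted likelihoods are 1/4 · 0.13443 = 0.033608, 1/4 · 0.14815 = 0.037037, 1/4 · 0.13717 = 0.034294, 1/4 · 0.010974 = 0.0027435; with total 0.10768.
By Bayes' rule, P(r = 3 | data) = (0.037037) / (0.10768) = 0.34395.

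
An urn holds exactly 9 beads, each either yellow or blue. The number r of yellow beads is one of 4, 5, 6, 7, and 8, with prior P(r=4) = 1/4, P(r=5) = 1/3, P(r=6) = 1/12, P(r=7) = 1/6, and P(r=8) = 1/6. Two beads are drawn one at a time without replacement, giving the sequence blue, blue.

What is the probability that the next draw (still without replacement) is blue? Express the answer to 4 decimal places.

The likelihood of the observed sequence under each hypothesis: P(data | r = 4) = (5/9)(4/8) = 5/18; P(data | r = 5) = (4/9)(3/8) = 1/6; P(data | r = 6) = (3/9)(2/8) = 1/12; P(data | r = 7) = (2/9)(1/8) = 1/36; P(data | r = 8) = (1/9)(0/8) = 0.
Multiplying each by its prior: 1/4 · 5/18 = 5/72, 1/3 · 1/6 = 1/18, 1/12 · 1/12 = 1/144, 1/6 · 1/36 = 1/216, 1/6 · 0 = 0; summing to 59/432.
The posterior is then P(r = 4 | data) = 30/59, P(r = 5 | data) = 24/59, P(r = 6 | data) = 3/59, P(r = 7 | data) = 2/59, P(r = 8 | data) = 0.
The predictive probability is P(blue next | data) = (3/7)(30/59) + (2/7)(24/59) + (1/7)(3/59) + (0)(2/59) = 141/413.

0.3414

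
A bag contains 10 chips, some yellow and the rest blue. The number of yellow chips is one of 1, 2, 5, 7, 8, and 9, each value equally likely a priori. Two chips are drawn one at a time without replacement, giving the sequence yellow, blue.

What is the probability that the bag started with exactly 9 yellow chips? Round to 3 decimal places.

0.094

For each hypothesis, P(data | H) works out to: P(data | r = 1) = (1/10)(9/9) = 1/10; P(data | r = 2) = (2/10)(8/9) = 8/45; P(data | r = 5) = (5/10)(5/9) = 5/18; P(data | r = 7) = (7/10)(3/9) = 7/30; P(data | r = 8) = (8/10)(2/9) = 8/45; P(data | r = 9) = (9/10)(1/9) = 1/10.
Weighting by the prior gives 1/6 · 1/10 = 1/60, 1/6 · 8/45 = 4/135, 1/6 · 5/18 = 5/108, 1/6 · 7/30 = 7/180, 1/6 · 8/45 = 4/135, 1/6 · 1/10 = 1/60; summing to 8/45.
So P(r = 9 | data) = (1/60) / (8/45) = 3/32.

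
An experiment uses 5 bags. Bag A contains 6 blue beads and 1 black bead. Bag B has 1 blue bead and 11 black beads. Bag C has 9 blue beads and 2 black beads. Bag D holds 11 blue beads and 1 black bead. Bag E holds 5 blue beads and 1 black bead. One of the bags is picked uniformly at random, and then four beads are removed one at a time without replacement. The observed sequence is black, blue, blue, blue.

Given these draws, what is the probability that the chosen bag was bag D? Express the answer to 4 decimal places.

0.1602

Under each hypothesis, the probability of the observed sequence is: P(data | bag A) = (1/7)(6/6)(5/5)(4/4) = 0.14286; P(data | bag B) = (11/12)(1/11)(0/10) = 0; P(data | bag C) = (2/11)(9/10)(8/9)(7/8) = 0.12727; P(data | bag D) = (1/12)(11/11)(10/10)(9/9) = 0.083333; P(data | bag E) = (1/6)(5/5)(4/4)(3/3) = 0.16667.
Multiplying each by its prior: 1/5 · 0.14286 = 0.028571, 1/5 · 0 = 0, 1/5 · 0.12727 = 0.025455, 1/5 · 0.083333 = 0.016667, 1/5 · 0.16667 = 0.033333; summing to 0.10403.
So P(bag D | data) = (0.016667) / (0.10403) = 0.16022.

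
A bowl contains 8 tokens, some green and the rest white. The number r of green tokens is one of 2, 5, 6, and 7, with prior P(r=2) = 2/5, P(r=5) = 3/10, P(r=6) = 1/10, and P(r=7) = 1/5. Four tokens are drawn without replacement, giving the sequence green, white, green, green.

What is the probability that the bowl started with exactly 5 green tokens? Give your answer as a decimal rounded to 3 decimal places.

0.450

The likelihood of the observed sequence under each hypothesis: P(data | r = 2) = (2/8)(6/7)(1/6)(0/5) = 0; P(data | r = 5) = (5/8)(3/7)(4/6)(3/5) = 3/28; P(data | r = 6) = (6/8)(2/7)(5/6)(4/5) = 1/7; P(data | r = 7) = (7/8)(1/7)(6/6)(5/5) = 1/8.
Multiplying each by its prior: 2/5 · 0 = 0, 3/10 · 3/28 = 9/280, 1/10 · 1/7 = 1/70, 1/5 · 1/8 = 1/40; summing to 1/14.
Therefore the posterior P(r = 5 | data) = (9/280) / (1/14) = 9/20.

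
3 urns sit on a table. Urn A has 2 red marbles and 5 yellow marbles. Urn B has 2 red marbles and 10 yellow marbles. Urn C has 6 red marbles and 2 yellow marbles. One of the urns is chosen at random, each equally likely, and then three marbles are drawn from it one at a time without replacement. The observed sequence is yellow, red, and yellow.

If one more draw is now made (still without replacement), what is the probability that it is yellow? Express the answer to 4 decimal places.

Compute the likelihood of the observed sequence for each case: P(data | urn A) = (5/7)(2/6)(4/5) = 0.19048; P(data | urn B) = (10/12)(2/11)(9/10) = 0.13636; P(data | urn C) = (2/8)(6/7)(1/6) = 0.035714.
The prior-weighted likelihoods are 1/3 · 0.19048 = 0.063492, 1/3 · 0.13636 = 0.045455, 1/3 · 0.035714 = 0.011905; these sum to 0.12085.
Normalising, the posterior is P(urn A | data) = 0.52537, P(urn B | data) = 0.37612, P(urn C | data) = 0.098507.
The predictive probability is P(yellow next | data) = (3/4)(0.52537) + (8/9)(0.37612) + (0)(0.098507) = 0.72836.

0.7284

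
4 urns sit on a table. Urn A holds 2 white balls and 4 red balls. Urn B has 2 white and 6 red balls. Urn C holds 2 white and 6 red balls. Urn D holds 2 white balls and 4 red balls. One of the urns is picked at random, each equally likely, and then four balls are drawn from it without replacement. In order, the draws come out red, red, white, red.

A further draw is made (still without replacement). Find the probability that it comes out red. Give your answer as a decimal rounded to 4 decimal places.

The likelihood of the observed sequence under each hypothesis: P(data | urn A) = (4/6)(3/5)(2/4)(2/3) = 2/15; P(data | urn B) = (6/8)(5/7)(2/6)(4/5) = 1/7; P(data | urn C) = (6/8)(5/7)(2/6)(4/5) = 1/7; P(data | urn D) = (4/6)(3/5)(2/4)(2/3) = 2/15.
The prior-weighted likelihoods are 1/4 · 2/15 = 1/30, 1/4 · 1/7 = 1/28, 1/4 · 1/7 = 1/28, 1/4 · 2/15 = 1/30; these sum to 29/210.
Normalising, the posterior is P(urn A | data) = 7/29, P(urn B | data) = 15/58, P(urn C | data) = 15/58, P(urn D | data) = 7/29.
The predictive probability is P(red next | data) = (1/2)(7/29) + (3/4)(15/58) + (3/4)(15/58) + (1/2)(7/29) = 73/116.

0.6293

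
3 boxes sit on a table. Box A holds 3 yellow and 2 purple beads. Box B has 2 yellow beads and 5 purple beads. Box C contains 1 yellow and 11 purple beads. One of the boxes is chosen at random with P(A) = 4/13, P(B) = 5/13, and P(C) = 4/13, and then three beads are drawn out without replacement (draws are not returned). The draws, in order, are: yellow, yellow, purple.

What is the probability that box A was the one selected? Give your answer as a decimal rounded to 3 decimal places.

Compute the likelihood of the observed sequence for each case: P(data | box A) = (3/5)(2/4)(2/3) = 0.2; P(data | box B) = (2/7)(1/6)(5/5) = 0.047619; P(data | box C) = (1/12)(0/11) = 0.
Multiplying each by its prior: 4/13 · 0.2 = 0.061538, 5/13 · 0.047619 = 0.018315, 4/13 · 0 = 0; these sum to 0.079853.
By Bayes' rule, P(box A | data) = (0.061538) / (0.079853) = 0.77064.

0.771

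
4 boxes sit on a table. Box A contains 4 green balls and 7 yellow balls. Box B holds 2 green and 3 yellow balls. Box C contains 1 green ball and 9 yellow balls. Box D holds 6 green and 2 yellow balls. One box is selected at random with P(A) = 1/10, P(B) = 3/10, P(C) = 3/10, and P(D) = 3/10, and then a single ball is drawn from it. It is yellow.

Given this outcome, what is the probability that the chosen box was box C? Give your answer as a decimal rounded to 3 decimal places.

0.459

For each hypothesis, P(data | H) works out to: P(data | box A) = (7/11) = 7/11; P(data | box B) = (3/5) = 3/5; P(data | box C) = (9/10) = 9/10; P(data | box D) = (2/8) = 1/4.
Multiplying each by its prior: 1/10 · 7/11 = 7/110, 3/10 · 3/5 = 9/50, 3/10 · 9/10 = 27/100, 3/10 · 1/4 = 3/40; summing to 259/440.
Hence P(box C | data) = (27/100) / (259/440) = 594/1295.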